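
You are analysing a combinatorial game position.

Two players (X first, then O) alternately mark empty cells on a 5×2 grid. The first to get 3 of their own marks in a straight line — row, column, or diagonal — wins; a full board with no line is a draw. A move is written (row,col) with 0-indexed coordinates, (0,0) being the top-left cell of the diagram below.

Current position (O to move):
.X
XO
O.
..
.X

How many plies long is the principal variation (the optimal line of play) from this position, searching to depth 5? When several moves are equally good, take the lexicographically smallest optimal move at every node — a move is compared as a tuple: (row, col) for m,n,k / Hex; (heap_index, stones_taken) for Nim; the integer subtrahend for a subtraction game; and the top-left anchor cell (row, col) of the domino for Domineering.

PV length from [.X/XO/O./../.X]: 5 plies

ply 1, O at .X/XO/O./../.X | (0,0)=+0→OX/XO/O./../.X*; (2,1)=+0→.X/XO/OO/../.X; (3,0)=+0→.X/XO/O./O./.X; (3,1)=+0→.X/XO/O./.O/.X; (4,0)=+0→.X/XO/O./../OX
ply 2, X at OX/XO/O./../.X | (2,1)=+0→OX/XO/OX/../.X*; (3,0)=+0→OX/XO/O./X./.X; (3,1)=+0→OX/XO/O./.X/.X; (4,0)=+0→OX/XO/O./../XX
ply 3, O at OX/XO/OX/../.X | (3,0)=-1→OX/XO/OX/O./.X; (3,1)=+0→OX/XO/OX/.O/.X*; (4,0)=-1→OX/XO/OX/../OX
ply 4, X at OX/XO/OX/.O/.X | (3,0)=+0→OX/XO/OX/XO/.X*; (4,0)=+0→OX/XO/OX/.O/XX
ply 5, O at OX/XO/OX/XO/.X | (4,0)=+0→OX/XO/OX/XO/OX*
ply 6: OX/XO/OX/XO/OX is terminal +0 (X); from .X/XO/O./../.X depth 5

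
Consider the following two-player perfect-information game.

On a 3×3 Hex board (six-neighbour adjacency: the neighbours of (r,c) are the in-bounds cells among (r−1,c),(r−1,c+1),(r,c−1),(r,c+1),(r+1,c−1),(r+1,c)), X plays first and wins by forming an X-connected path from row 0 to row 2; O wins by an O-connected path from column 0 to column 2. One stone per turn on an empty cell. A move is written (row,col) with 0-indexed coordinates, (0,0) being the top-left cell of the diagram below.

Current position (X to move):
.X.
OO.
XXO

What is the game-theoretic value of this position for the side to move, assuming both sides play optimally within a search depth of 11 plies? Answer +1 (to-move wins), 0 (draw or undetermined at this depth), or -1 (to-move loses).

p1 X@[.X./OO./XXO]: (0,0)[XX./OO./XXO]-1* (0,2)[.XX/OO./XXO]-1 (1,2)[.X./OOX/XXO]-1
p2 O@[XX./OO./XXO]: (0,2)[XXO/OO./XXO]+1* (1,2)[XX./OOO/XXO]+1
p3 X@[XXO/OO./XXO] terminal -1; root [.X./OO./XXO] d11

value(.X./OO./XXO, X) = -1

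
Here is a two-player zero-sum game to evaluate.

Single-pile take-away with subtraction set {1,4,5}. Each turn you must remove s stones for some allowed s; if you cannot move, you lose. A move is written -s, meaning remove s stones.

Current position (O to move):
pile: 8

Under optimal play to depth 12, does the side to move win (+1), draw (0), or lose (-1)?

value(8, O) = -1

ply 1, O at 8 | -1=-1→7*; -4=-1→4; -5=-1→3
ply 2, X at 7 | -1=-1→6; -4=-1→3; -5=+1→2*
ply 3, O at 2 | -1=-1→1*
ply 4, X at 1 | -1=+1→0*
ply 5: 0 is terminal -1 (O); from 8 depth 12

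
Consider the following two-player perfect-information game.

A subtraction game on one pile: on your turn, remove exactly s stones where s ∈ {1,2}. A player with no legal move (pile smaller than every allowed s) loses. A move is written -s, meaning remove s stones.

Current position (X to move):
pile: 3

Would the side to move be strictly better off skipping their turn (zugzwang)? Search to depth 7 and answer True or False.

zugzwang(3, X) = True

[3] X move#1: -1:-1/2*, -2:-1/1
[2] O move#2: -1:-1/1, -2:+1/0*
[0] end (terminal -1, X#3); searched 3 to 7
if X skipped the turn, O would face:
~ [3] O move#1: -1:-1/2*, -2:-1/1
~ [2] X move#2: -1:-1/1, -2:+1/0*
~ [0] end (terminal -1, O#3); searched 3 to 7
compare (X): move=-1 vs pass=+1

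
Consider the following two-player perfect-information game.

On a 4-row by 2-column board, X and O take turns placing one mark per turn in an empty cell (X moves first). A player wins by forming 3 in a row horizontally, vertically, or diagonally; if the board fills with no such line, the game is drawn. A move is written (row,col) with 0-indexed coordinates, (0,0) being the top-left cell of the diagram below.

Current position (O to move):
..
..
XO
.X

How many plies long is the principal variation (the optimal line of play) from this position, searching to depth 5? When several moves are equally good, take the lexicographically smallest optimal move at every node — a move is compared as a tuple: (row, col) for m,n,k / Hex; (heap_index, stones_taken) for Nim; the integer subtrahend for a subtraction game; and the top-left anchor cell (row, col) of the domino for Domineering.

PV length from [../../XO/.X]: 5 plies

ply 1, O at ../../XO/.X | (0,0)=+0→O./../XO/.X*; (0,1)=+0→.O/../XO/.X; (1,0)=+0→../O./XO/.X; (1,1)=+0→../.O/XO/.X; (3,0)=+0→../../XO/OX
ply 2, X at O./../XO/.X | (0,1)=+0→OX/../XO/.X*; (1,0)=+0→O./X./XO/.X; (1,1)=+0→O./.X/XO/.X; (3,0)=+0→O./../XO/XX
ply 3, O at OX/../XO/.X | (1,0)=+0→OX/O./XO/.X*; (1,1)=+0→OX/.O/XO/.X; (3,0)=+0→OX/../XO/OX
ply 4, X at OX/O./XO/.X | (1,1)=+0→OX/OX/XO/.X*; (3,0)=+0→OX/O./XO/XX
ply 5, O at OX/OX/XO/.X | (3,0)=+0→OX/OX/XO/OX*
ply 6: OX/OX/XO/OX is terminal +0 (X); from ../../XO/.X depth 5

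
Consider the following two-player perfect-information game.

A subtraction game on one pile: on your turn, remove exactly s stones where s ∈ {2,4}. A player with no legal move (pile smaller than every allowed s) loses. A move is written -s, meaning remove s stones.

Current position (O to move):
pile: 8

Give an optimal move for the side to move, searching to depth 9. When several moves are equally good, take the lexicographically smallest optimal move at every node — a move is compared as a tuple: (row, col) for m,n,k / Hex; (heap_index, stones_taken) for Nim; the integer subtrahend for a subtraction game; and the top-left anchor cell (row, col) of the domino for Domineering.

[8] O move#1: -2:+1/6*, -4:-1/4
[6] X move#2: -2:-1/4*, -4:-1/2
[4] O move#3: -2:-1/2, -4:+1/0*
[0] end (terminal -1, X#4); searched 8 to 9

O's best at [8]: -2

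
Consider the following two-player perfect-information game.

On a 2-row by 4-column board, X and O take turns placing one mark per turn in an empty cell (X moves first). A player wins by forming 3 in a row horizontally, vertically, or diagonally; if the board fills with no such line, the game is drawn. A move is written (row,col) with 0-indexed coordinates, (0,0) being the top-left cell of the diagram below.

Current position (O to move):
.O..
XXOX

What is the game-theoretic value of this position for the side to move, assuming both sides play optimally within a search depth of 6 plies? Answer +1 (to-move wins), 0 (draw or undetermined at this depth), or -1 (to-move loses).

value(.O../XXOX, O) = +1

p1 O@[.O../XXOX]: (0,0)[OO../XXOX]+0 (0,2)[.OO./XXOX]+1* (0,3)[.O.O/XXOX]+0
p2 X@[.OO./XXOX]: (0,0)[XOO./XXOX]-1* (0,3)[.OOX/XXOX]-1
p3 O@[XOO./XXOX]: (0,3)[XOOO/XXOX]+1*
p4 X@[XOOO/XXOX] terminal -1; root [.O../XXOX] d6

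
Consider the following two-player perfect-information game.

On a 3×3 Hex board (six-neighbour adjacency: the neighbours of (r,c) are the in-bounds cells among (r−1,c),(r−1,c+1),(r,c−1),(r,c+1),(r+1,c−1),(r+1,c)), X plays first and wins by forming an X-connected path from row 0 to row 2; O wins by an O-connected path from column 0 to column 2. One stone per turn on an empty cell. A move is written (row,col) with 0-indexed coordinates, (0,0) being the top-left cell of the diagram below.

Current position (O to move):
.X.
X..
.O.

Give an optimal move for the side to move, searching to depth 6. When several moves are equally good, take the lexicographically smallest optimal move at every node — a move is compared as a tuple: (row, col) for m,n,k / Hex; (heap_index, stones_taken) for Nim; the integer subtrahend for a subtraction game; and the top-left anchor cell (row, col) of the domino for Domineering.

O's best at [.X./X../.O.]: (2,0)

ply 1, O at .X./X../.O. | (0,0)=-1→OX./X../.O.; (0,2)=-1→.XO/X../.O.; (1,1)=-1→.X./XO./.O.; (1,2)=-1→.X./X.O/.O.; (2,0)=+1→.X./X../OO.*; (2,2)=-1→.X./X../.OO
ply 2, X at .X./X../OO. | (0,0)=-1→XX./X../OO.*; (0,2)=-1→.XX/X../OO.; (1,1)=-1→.X./XX./OO.; (1,2)=-1→.X./X.X/OO.; (2,2)=-1→.X./X../OOX
ply 3, O at XX./X../OO. | (0,2)=+1→XXO/X../OO.*; (1,1)=+1→XX./XO./OO.; (1,2)=+1→XX./X.O/OO.; (2,2)=+1→XX./X../OOO
ply 4, X at XXO/X../OO. | (1,1)=-1→XXO/XX./OO.*; (1,2)=-1→XXO/X.X/OO.; (2,2)=-1→XXO/X../OOX
ply 5, O at XXO/XX./OO. | (1,2)=+1→XXO/XXO/OO.*; (2,2)=+1→XXO/XX./OOO
ply 6: XXO/XXO/OO. is terminal -1 (X); from .X./X../.O. depth 6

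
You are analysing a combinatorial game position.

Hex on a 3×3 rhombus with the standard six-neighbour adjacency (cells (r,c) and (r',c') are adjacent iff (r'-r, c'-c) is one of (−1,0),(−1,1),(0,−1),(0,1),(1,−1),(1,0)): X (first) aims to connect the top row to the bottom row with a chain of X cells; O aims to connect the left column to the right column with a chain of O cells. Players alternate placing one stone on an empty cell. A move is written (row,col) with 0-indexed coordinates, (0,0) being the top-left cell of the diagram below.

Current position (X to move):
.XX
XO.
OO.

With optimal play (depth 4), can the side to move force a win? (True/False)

p1 X@[.XX/XO./OO.]: (0,0)[XXX/XO./OO.]-1* (1,2)[.XX/XOX/OO.]-1 (2,2)[.XX/XO./OOX]-1
p2 O@[XXX/XO./OO.]: (1,2)[XXX/XOO/OO.]+1* (2,2)[XXX/XO./OOO]+1
p3 X@[XXX/XOO/OO.] terminal -1; root [.XX/XO./OO.] d4

X winning at [.XX/XO./OO.]: False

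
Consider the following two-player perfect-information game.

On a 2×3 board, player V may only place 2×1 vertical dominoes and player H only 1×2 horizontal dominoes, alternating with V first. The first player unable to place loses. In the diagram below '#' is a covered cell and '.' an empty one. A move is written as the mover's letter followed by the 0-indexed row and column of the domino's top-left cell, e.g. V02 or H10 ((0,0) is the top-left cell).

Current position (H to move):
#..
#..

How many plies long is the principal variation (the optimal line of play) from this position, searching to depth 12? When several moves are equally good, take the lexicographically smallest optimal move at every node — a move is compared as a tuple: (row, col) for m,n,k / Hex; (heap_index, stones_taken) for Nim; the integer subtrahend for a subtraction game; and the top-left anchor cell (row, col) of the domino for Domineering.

PV length from [#../#..]: 1 ply

p1 H@[#../#..]: H01[###/#..]+1* H11[#../###]+1
p2 V@[###/#..] terminal -1; root [#../#..] d12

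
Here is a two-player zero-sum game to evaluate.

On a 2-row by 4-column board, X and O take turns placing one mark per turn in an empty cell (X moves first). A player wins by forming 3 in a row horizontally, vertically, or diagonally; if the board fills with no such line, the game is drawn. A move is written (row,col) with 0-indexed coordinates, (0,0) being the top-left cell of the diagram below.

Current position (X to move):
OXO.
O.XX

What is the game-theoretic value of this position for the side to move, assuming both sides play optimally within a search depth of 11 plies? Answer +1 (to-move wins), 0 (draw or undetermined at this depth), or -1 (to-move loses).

value(OXO./O.XX, X) = +1

p1 X@[OXO./O.XX]: (0,3)[OXOX/O.XX]+0 (1,1)[OXO./OXXX]+1*
p2 O@[OXO./OXXX] terminal -1; root [OXO./O.XX] d11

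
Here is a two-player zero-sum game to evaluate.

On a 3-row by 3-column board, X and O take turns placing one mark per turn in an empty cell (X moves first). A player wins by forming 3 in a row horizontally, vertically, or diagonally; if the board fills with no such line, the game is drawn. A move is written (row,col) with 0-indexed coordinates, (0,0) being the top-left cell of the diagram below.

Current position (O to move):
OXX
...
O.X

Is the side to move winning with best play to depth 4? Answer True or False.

p1 O@[OXX/.../O.X]: (1,0)[OXX/O../O.X]+1* (1,1)[OXX/.O./O.X]-1 (1,2)[OXX/..O/O.X]+0 (2,1)[OXX/.../OOX]-1
p2 X@[OXX/O../O.X] terminal -1; root [OXX/.../O.X] d4

O winning at [OXX/.../O.X]: True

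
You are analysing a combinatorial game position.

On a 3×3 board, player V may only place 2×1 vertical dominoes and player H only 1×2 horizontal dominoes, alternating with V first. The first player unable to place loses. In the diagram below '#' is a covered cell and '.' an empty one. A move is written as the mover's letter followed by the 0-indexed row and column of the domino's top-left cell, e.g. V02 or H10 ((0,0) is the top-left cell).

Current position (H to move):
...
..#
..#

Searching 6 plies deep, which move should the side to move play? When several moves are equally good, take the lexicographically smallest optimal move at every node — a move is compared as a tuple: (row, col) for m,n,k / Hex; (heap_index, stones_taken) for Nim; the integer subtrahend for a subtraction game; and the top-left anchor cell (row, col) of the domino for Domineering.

H's best at [.../..#/..#]: H10

[.../..#/..#] H move#1: H00:-1/##./..#/..#, H01:-1/.##/..#/..#, H10:+1/.../###/..#*, H20:-1/.../..#/###
[.../###/..#] end (terminal -1, V#2); searched .../..#/..# to 6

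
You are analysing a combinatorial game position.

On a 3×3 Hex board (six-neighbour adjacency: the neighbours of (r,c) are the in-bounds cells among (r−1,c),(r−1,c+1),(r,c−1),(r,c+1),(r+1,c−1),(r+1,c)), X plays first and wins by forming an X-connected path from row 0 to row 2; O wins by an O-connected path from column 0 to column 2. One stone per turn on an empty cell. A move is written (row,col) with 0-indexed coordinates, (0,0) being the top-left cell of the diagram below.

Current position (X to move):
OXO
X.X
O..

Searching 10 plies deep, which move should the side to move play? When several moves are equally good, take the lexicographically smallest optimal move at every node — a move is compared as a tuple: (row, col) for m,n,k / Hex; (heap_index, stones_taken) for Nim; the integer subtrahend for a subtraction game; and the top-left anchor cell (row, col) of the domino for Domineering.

X's best at [OXO/X.X/O..]: (1,1)

p1 X@[OXO/X.X/O..]: (1,1)[OXO/XXX/O..]+1* (2,1)[OXO/X.X/OX.]-1 (2,2)[OXO/X.X/O.X]-1
p2 O@[OXO/XXX/O..]: (2,1)[OXO/XXX/OO.]-1* (2,2)[OXO/XXX/O.O]-1
p3 X@[OXO/XXX/OO.]: (2,2)[OXO/XXX/OOX]+1*
p4 O@[OXO/XXX/OOX] terminal -1; root [OXO/X.X/O..] d10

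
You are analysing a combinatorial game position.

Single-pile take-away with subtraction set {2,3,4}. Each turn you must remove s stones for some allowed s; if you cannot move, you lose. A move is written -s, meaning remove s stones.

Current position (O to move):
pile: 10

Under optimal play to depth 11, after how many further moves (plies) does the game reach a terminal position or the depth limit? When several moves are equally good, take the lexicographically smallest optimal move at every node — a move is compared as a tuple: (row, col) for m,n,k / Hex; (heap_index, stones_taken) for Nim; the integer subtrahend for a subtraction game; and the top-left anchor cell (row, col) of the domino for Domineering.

[10] O move#1: -2:-1/8, -3:+1/7*, -4:+1/6
[7] X move#2: -2:-1/5*, -3:-1/4, -4:-1/3
[5] O move#3: -2:-1/3, -3:-1/2, -4:+1/1*
[1] end (terminal -1, X#4); searched 10 to 11

PV length from [10]: 3 plies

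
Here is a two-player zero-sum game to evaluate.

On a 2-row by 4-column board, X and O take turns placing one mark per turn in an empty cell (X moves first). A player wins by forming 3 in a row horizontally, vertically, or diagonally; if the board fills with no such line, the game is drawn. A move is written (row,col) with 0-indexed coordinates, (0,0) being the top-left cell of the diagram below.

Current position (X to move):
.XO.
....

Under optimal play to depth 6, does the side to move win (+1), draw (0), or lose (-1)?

p1 X@[.XO./....]: (0,0)[XXO./....]+0* (0,3)[.XOX/....]+0 (1,0)[.XO./X...]+0 (1,1)[.XO./.X..]+0 (1,2)[.XO./..X.]+0 (1,3)[.XO./...X]+0
p2 O@[XXO./....]: (0,3)[XXOO/....]+0* (1,0)[XXO./O...]+0 (1,1)[XXO./.O..]+0 (1,2)[XXO./..O.]+0 (1,3)[XXO./...O]+0
p3 X@[XXOO/....]: (1,0)[XXOO/X...]+0* (1,1)[XXOO/.X..]+0 (1,2)[XXOO/..X.]+0 (1,3)[XXOO/...X]+0
p4 O@[XXOO/X...]: (1,1)[XXOO/XO..]+0* (1,2)[XXOO/X.O.]+0 (1,3)[XXOO/X..O]+0
p5 X@[XXOO/XO..]: (1,2)[XXOO/XOX.]+0* (1,3)[XXOO/XO.X]+0
p6 O@[XXOO/XOX.]: (1,3)[XXOO/XOXO]+0*
p7 X@[XXOO/XOXO] terminal +0; root [.XO./....] d6

value(.XO./...., X) = 0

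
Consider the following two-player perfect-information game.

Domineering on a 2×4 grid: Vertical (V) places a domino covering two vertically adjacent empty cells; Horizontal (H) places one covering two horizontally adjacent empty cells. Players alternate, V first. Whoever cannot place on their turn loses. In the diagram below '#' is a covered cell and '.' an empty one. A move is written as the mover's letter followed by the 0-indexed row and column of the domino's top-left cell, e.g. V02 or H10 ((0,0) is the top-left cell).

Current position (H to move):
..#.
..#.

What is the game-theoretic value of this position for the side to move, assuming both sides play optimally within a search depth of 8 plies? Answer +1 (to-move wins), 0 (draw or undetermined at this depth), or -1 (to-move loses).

ply 1, H at ..#./..#. | H00=+1→###./..#.*; H10=+1→..#./###.
ply 2, V at ###./..#. | V03=-1→####/..##*
ply 3, H at ####/..## | H10=+1→####/####*
ply 4: ####/#### is terminal -1 (V); from ..#./..#. depth 8

value(..#./..#., H) = +1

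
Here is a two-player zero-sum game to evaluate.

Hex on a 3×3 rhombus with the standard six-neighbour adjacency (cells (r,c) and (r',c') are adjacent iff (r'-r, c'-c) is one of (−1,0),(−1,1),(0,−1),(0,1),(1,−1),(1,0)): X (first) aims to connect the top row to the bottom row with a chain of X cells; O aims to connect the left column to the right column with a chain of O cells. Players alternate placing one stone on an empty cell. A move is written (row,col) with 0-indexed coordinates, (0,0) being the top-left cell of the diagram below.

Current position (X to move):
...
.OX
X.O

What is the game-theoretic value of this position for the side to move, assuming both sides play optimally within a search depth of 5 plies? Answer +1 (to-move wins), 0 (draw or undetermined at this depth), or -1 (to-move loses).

value(.../.OX/X.O, X) = +1

p1 X@[.../.OX/X.O]: (0,0)[X../.OX/X.O]-1 (0,1)[.X./.OX/X.O]-1 (0,2)[..X/.OX/X.O]+1* (1,0)[.../XOX/X.O]+1 (2,1)[.../.OX/XXO]+1
p2 O@[..X/.OX/X.O]: (0,0)[O.X/.OX/X.O]-1* (0,1)[.OX/.OX/X.O]-1 (1,0)[..X/OOX/X.O]-1 (2,1)[..X/.OX/XOO]-1
p3 X@[O.X/.OX/X.O]: (0,1)[OXX/.OX/X.O]+1* (1,0)[O.X/XOX/X.O]+1 (2,1)[O.X/.OX/XXO]+1
p4 O@[OXX/.OX/X.O]: (1,0)[OXX/OOX/X.O]-1* (2,1)[OXX/.OX/XOO]-1
p5 X@[OXX/OOX/X.O]: (2,1)[OXX/OOX/XXO]+1*
p6 O@[OXX/OOX/XXO] terminal -1; root [.../.OX/X.O] d5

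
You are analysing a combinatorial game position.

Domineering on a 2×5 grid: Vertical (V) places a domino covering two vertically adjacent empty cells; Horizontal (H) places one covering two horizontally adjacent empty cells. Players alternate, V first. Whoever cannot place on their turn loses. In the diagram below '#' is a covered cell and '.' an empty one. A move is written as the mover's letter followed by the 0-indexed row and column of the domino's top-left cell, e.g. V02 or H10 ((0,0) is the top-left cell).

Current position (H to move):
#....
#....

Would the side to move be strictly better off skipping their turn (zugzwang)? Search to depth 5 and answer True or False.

zugzwang(#..../#...., H) = False

[#..../#....] H move#1: H01:-1/###../#...., H02:+1/#.##./#....*, H03:-1/#..##/#...., H11:-1/#..../###.., H12:+1/#..../#.##., H13:-1/#..../#..##
[#.##./#....] V move#2: V01:-1/####./##...*, V04:-1/#.###/#...#
[####./##...] H move#3: H12:-1/####./####., H13:+1/####./##.##*
[####./##.##] end (terminal -1, V#4); searched #..../#.... to 5
suppose H passes — search the same position with V to move:
pass> [#..../#....] V move#1: V01:-1/##.../##...*, V02:-1/#.#../#.#.., V03:-1/#..#./#..#., V04:-1/#...#/#...#
pass> [##.../##...] H move#2: H02:+1/####./##...*, H03:+1/##.##/##..., H12:+1/##.../####., H13:+1/##.../##.##
pass> [####./##...] V move#3: V04:-1/#####/##..#*
pass> [#####/##..#] H move#4: H12:+1/#####/#####*
pass> [#####/#####] end (terminal -1, V#5); searched #..../#.... to 5
for H: play +1, pass +1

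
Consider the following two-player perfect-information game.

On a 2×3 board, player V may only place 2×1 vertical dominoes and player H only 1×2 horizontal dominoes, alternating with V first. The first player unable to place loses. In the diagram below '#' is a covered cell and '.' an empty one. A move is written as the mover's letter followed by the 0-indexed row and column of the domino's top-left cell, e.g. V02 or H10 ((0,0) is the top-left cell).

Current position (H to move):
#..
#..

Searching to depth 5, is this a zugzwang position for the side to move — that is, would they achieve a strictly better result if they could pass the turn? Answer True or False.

zugzwang(#../#.., H) = False

ply 1, H at #../#.. | H01=+1→###/#..*; H11=+1→#../###
ply 2: ###/#.. is terminal -1 (V); from #../#.. depth 5
if H skipped the turn, V would face:
~ ply 1, V at #../#.. | V01=+1→##./##.*; V02=+1→#.#/#.#
~ ply 2: ##./##. is terminal -1 (H); from #../#.. depth 5
compare (H): move=+1 vs pass=-1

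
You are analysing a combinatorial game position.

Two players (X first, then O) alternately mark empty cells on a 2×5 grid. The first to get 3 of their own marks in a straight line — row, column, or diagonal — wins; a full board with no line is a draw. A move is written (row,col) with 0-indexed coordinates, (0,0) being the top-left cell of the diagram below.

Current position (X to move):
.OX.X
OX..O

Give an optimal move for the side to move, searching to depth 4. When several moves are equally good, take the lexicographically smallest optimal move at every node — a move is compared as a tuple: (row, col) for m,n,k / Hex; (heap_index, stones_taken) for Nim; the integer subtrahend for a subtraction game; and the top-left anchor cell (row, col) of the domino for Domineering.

X's best at [.OX.X/OX..O]: (0,3)

p1 X@[.OX.X/OX..O]: (0,0)[XOX.X/OX..O]+0 (0,3)[.OXXX/OX..O]+1* (1,2)[.OX.X/OXX.O]+1 (1,3)[.OX.X/OX.XO]+1
p2 O@[.OXXX/OX..O] terminal -1; root [.OX.X/OX..O] d4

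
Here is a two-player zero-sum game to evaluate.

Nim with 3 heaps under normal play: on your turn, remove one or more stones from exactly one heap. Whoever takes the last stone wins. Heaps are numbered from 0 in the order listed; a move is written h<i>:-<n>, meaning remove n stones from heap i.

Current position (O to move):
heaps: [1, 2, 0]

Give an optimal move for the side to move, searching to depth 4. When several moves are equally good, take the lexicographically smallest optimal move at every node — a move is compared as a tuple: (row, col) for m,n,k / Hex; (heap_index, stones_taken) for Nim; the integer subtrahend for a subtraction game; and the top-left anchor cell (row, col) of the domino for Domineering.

O's best at [(1,2,0)]: h1:-1

[(1,2,0)] O move#1: h0:-1:-1/(0,2,0), h1:-1:+1/(1,1,0)*, h1:-2:-1/(1,0,0)
[(1,1,0)] X move#2: h0:-1:-1/(0,1,0)*, h1:-1:-1/(1,0,0)
[(0,1,0)] O move#3: h1:-1:+1/(0,0,0)*
[(0,0,0)] end (terminal -1, X#4); searched (1,2,0) to 4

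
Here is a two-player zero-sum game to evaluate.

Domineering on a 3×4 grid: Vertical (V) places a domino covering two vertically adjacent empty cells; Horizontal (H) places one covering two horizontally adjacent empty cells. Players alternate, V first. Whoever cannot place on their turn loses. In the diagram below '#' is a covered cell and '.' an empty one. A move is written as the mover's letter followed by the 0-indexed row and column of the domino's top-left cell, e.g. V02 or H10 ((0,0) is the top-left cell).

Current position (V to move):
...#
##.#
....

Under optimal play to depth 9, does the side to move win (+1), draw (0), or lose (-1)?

value(...#/##.#/...., V) = -1

ply 1, V at ...#/##.#/.... | V02=-1→..##/####/....*; V12=-1→...#/####/..#.
ply 2, H at ..##/####/.... | H00=+1→####/####/....*; H20=+1→..##/####/##..; H21=+1→..##/####/.##.; H22=+1→..##/####/..##
ply 3: ####/####/.... is terminal -1 (V); from ...#/##.#/.... depth 9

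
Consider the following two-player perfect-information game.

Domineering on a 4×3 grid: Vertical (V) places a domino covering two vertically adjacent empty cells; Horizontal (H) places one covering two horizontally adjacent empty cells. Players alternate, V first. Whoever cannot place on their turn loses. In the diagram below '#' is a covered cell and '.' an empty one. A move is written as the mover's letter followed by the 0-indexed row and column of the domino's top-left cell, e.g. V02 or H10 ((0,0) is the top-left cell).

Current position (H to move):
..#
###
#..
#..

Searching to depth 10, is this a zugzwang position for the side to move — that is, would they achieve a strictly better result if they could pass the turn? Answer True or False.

zugzwang(..#/###/#../#.., H) = False

ply 1, H at ..#/###/#../#.. | H00=-1→###/###/#../#..; H21=+1→..#/###/###/#..*; H31=+1→..#/###/#../###
ply 2: ..#/###/###/#.. is terminal -1 (V); from ..#/###/#../#.. depth 10
pass branch (V moves first from the same position):
  | ply 1, V at ..#/###/#../#.. | V21=+1→..#/###/##./##.*; V22=+1→..#/###/#.#/#.#
  | ply 2, H at ..#/###/##./##. | H00=-1→###/###/##./##.*
  | ply 3, V at ###/###/##./##. | V22=+1→###/###/###/###*
  | ply 4: ###/###/###/### is terminal -1 (H); from ..#/###/#../#.. depth 10
H moving scores +1; H passing scores -1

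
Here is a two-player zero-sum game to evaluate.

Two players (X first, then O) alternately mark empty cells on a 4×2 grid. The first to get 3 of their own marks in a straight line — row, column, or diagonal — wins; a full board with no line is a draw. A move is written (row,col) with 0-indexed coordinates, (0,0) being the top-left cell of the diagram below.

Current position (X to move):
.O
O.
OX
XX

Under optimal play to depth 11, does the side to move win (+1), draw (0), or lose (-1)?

ply 1, X at .O/O./OX/XX | (0,0)=+0→XO/O./OX/XX; (1,1)=+1→.O/OX/OX/XX*
ply 2: .O/OX/OX/XX is terminal -1 (O); from .O/O./OX/XX depth 11

value(.O/O./OX/XX, X) = +1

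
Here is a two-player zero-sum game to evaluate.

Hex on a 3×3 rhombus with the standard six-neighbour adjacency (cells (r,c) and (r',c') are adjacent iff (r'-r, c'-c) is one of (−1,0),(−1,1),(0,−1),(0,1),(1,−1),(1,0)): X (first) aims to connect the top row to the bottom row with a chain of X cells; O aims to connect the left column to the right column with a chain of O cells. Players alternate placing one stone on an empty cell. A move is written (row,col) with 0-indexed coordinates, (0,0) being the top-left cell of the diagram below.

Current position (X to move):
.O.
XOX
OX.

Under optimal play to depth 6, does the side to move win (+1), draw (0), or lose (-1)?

value(.O./XOX/OX., X) = +1

[.O./XOX/OX.] X move#1: (0,0):-1/XO./XOX/OX., (0,2):+1/.OX/XOX/OX.*, (2,2):-1/.O./XOX/OXX
[.OX/XOX/OX.] end (terminal -1, O#2); searched .O./XOX/OX. to 6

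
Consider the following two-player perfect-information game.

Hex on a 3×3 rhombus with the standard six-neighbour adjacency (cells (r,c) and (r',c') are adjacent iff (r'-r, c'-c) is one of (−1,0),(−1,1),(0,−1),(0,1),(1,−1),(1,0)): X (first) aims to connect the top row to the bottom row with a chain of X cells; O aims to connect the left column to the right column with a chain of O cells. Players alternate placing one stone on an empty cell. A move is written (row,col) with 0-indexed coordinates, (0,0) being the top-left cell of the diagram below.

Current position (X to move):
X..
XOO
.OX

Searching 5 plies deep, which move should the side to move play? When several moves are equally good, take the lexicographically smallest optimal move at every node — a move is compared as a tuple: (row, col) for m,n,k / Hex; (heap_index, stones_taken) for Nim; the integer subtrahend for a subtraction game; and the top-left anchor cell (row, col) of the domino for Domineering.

X's best at [X../XOO/.OX]: (2,0)

[X../XOO/.OX] X move#1: (0,1):-1/XX./XOO/.OX, (0,2):-1/X.X/XOO/.OX, (2,0):+1/X../XOO/XOX*
[X../XOO/XOX] end (terminal -1, O#2); searched X../XOO/.OX to 5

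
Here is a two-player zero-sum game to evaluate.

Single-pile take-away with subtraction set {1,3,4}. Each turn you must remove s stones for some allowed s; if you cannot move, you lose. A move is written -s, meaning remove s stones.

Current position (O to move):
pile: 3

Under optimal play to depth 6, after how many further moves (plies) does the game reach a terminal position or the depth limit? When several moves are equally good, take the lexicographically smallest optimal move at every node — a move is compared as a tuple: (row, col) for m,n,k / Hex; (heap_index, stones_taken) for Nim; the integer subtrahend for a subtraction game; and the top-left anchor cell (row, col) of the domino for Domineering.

[3] O move#1: -1:+1/2*, -3:+1/0
[2] X move#2: -1:-1/1*
[1] O move#3: -1:+1/0*
[0] end (terminal -1, X#4); searched 3 to 6

PV length from [3]: 3 plies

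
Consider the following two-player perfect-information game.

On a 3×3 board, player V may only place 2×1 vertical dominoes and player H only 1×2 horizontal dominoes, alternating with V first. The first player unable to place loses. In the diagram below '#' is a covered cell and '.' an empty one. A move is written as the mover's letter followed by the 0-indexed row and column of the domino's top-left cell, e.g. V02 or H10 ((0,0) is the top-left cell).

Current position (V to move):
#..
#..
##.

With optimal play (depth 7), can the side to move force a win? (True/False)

ply 1, V at #../#../##. | V01=+1→##./##./##.*; V02=+1→#.#/#.#/##.; V12=-1→#../#.#/###
ply 2: ##./##./##. is terminal -1 (H); from #../#../##. depth 7

V winning at [#../#../##.]: True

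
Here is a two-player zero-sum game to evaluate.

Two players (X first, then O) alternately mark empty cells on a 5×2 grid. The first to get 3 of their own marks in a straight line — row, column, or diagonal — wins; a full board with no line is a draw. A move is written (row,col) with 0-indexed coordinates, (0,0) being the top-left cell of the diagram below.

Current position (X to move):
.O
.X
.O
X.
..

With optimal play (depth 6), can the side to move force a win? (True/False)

p1 X@[.O/.X/.O/X./..]: (0,0)[XO/.X/.O/X./..]+0 (1,0)[.O/XX/.O/X./..]+0 (2,0)[.O/.X/XO/X./..]+1* (3,1)[.O/.X/.O/XX/..]+0 (4,0)[.O/.X/.O/X./X.]+0 (4,1)[.O/.X/.O/X./.X]+0
p2 O@[.O/.X/XO/X./..]: (0,0)[OO/.X/XO/X./..]-1* (1,0)[.O/OX/XO/X./..]-1 (3,1)[.O/.X/XO/XO/..]-1 (4,0)[.O/.X/XO/X./O.]-1 (4,1)[.O/.X/XO/X./.O]-1
p3 X@[OO/.X/XO/X./..]: (1,0)[OO/XX/XO/X./..]+1* (3,1)[OO/.X/XO/XX/..]+1 (4,0)[OO/.X/XO/X./X.]+1 (4,1)[OO/.X/XO/X./.X]+1
p4 O@[OO/XX/XO/X./..] terminal -1; root [.O/.X/.O/X./..] d6

X winning at [.O/.X/.O/X./..]: True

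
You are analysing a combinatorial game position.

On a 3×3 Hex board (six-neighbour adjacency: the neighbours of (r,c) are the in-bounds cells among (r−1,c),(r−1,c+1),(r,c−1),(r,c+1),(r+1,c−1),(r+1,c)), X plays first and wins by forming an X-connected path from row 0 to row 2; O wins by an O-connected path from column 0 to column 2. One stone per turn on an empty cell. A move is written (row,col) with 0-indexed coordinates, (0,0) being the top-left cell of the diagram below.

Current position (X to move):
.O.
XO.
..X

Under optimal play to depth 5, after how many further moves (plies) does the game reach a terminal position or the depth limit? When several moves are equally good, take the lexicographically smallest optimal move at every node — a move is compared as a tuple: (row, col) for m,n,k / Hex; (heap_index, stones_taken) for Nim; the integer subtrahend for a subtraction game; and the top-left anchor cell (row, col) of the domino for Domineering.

ply 1, X at .O./XO./..X | (0,0)=-1→XO./XO./..X*; (0,2)=-1→.OX/XO./..X; (1,2)=-1→.O./XOX/..X; (2,0)=-1→.O./XO./X.X; (2,1)=-1→.O./XO./.XX
ply 2, O at XO./XO./..X | (0,2)=-1→XOO/XO./..X; (1,2)=-1→XO./XOO/..X; (2,0)=+1→XO./XO./O.X*; (2,1)=-1→XO./XO./.OX
ply 3, X at XO./XO./O.X | (0,2)=-1→XOX/XO./O.X*; (1,2)=-1→XO./XOX/O.X; (2,1)=-1→XO./XO./OXX
ply 4, O at XOX/XO./O.X | (1,2)=+1→XOX/XOO/O.X*; (2,1)=-1→XOX/XO./OOX
ply 5: XOX/XOO/O.X is terminal -1 (X); from .O./XO./..X depth 5

PV length from [.O./XO./..X]: 4 plies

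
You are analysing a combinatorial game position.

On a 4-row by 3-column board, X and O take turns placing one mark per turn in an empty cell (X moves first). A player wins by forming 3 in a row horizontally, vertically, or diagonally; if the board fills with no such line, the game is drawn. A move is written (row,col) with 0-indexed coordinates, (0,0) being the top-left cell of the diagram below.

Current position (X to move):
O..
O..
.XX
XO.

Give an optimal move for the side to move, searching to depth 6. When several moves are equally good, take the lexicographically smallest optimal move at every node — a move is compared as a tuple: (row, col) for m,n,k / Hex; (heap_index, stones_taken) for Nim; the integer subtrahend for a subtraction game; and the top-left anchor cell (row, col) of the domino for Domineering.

ply 1, X at O../O../.XX/XO. | (0,1)=-1→OX./O../.XX/XO.; (0,2)=-1→O.X/O../.XX/XO.; (1,1)=-1→O../OX./.XX/XO.; (1,2)=+1→O../O.X/.XX/XO.*; (2,0)=+1→O../O../XXX/XO.; (3,2)=-1→O../O../.XX/XOX
ply 2: O../O.X/.XX/XO. is terminal -1 (O); from O../O../.XX/XO. depth 6

X's best at [O../O../.XX/XO.]: (1,2)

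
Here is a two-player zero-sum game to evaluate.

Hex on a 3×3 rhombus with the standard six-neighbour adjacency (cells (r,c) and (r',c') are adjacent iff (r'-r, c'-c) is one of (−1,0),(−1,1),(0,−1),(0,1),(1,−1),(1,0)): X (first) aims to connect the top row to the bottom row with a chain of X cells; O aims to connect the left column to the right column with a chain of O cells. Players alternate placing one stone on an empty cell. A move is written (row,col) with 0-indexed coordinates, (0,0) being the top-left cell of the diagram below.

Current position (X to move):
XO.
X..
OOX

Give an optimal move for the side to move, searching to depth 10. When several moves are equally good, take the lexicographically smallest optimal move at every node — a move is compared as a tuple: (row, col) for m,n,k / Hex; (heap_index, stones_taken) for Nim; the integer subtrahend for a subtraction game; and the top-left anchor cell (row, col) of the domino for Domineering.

p1 X@[XO./X../OOX]: (0,2)[XOX/X../OOX]-1 (1,1)[XO./XX./OOX]-1 (1,2)[XO./X.X/OOX]+1*
p2 O@[XO./X.X/OOX]: (0,2)[XOO/X.X/OOX]-1* (1,1)[XO./XOX/OOX]-1
p3 X@[XOO/X.X/OOX]: (1,1)[XOO/XXX/OOX]+1*
p4 O@[XOO/XXX/OOX] terminal -1; root [XO./X../OOX] d10

X's best at [XO./X../OOX]: (1,2)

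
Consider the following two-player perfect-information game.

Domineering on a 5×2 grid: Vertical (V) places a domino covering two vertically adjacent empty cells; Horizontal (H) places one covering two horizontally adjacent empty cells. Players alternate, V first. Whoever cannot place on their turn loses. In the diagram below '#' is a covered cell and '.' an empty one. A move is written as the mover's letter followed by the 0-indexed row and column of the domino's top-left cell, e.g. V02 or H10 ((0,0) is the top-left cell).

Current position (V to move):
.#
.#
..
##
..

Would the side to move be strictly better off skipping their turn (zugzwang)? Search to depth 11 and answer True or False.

zugzwang(.#/.#/../##/.., V) = False

[.#/.#/../##/..] V move#1: V00:-1/##/##/../##/..*, V10:-1/.#/##/#./##/..
[##/##/../##/..] H move#2: H20:+1/##/##/##/##/..*, H40:+1/##/##/../##/##
[##/##/##/##/..] end (terminal -1, V#3); searched .#/.#/../##/.. to 11
suppose V passes — search the same position with H to move:
pass> [.#/.#/../##/..] H move#1: H20:+1/.#/.#/##/##/..*, H40:-1/.#/.#/../##/##
pass> [.#/.#/##/##/..] V move#2: V00:-1/##/##/##/##/..*
pass> [##/##/##/##/..] H move#3: H40:+1/##/##/##/##/##*
pass> [##/##/##/##/##] end (terminal -1, V#4); searched .#/.#/../##/.. to 11
for V: play -1, pass -1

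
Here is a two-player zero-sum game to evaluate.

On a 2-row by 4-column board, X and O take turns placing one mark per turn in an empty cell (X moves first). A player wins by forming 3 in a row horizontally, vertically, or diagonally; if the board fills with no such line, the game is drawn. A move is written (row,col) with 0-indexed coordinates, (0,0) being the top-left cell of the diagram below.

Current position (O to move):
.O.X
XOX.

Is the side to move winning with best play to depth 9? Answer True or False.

O winning at [.O.X/XOX.]: False

[.O.X/XOX.] O move#1: (0,0):+0/OO.X/XOX.*, (0,2):+0/.OOX/XOX., (1,3):+0/.O.X/XOXO
[OO.X/XOX.] X move#2: (0,2):+0/OOXX/XOX.*, (1,3):-1/OO.X/XOXX
[OOXX/XOX.] O move#3: (1,3):+0/OOXX/XOXO*
[OOXX/XOXO] end (terminal +0, X#4); searched .O.X/XOX. to 9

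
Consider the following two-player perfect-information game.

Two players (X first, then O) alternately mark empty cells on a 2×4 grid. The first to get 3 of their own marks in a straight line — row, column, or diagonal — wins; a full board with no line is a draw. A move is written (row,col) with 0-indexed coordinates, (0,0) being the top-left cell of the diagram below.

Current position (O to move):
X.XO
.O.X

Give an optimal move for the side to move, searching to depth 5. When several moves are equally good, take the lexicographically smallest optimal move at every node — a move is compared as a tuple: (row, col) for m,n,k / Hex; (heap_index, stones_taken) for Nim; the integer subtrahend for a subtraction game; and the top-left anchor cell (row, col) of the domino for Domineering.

O's best at [X.XO/.O.X]: (0,1)

p1 O@[X.XO/.O.X]: (0,1)[XOXO/.O.X]+0* (1,0)[X.XO/OO.X]-1 (1,2)[X.XO/.OOX]-1
p2 X@[XOXO/.O.X]: (1,0)[XOXO/XO.X]+0* (1,2)[XOXO/.OXX]+0
p3 O@[XOXO/XO.X]: (1,2)[XOXO/XOOX]+0*
p4 X@[XOXO/XOOX] terminal +0; root [X.XO/.O.X] d5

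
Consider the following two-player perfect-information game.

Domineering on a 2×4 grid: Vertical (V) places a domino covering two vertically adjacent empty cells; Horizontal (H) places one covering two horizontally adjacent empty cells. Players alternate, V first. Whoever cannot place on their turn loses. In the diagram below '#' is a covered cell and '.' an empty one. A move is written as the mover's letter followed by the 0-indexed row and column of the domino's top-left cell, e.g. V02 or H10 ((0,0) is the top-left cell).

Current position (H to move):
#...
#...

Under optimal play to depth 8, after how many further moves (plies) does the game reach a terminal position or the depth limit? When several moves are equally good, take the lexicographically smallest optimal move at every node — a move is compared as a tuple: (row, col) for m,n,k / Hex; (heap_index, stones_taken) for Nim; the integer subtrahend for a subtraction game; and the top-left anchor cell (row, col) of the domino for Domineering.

PV length from [#.../#...]: 3 plies

ply 1, H at #.../#... | H01=+1→###./#...*; H02=+1→#.##/#...; H11=+1→#.../###.; H12=+1→#.../#.##
ply 2, V at ###./#... | V03=-1→####/#..#*
ply 3, H at ####/#..# | H11=+1→####/####*
ply 4: ####/#### is terminal -1 (V); from #.../#... depth 8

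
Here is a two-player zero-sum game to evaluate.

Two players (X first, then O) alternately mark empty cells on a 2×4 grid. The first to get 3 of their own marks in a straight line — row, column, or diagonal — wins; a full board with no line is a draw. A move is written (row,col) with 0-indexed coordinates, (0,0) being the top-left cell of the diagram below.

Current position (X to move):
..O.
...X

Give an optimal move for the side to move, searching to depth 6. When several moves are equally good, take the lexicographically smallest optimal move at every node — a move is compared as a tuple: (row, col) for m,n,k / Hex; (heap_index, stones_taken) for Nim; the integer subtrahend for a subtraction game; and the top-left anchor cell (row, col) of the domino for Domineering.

p1 X@[..O./...X]: (0,0)[X.O./...X]+0* (0,1)[.XO./...X]+0 (0,3)[..OX/...X]+0 (1,0)[..O./X..X]-1 (1,1)[..O./.X.X]+0 (1,2)[..O./..XX]+0
p2 O@[X.O./...X]: (0,1)[XOO./...X]+0* (0,3)[X.OO/...X]+0 (1,0)[X.O./O..X]+0 (1,1)[X.O./.O.X]+0 (1,2)[X.O./..OX]+0
p3 X@[XOO./...X]: (0,3)[XOOX/...X]+0* (1,0)[XOO./X..X]-1 (1,1)[XOO./.X.X]-1 (1,2)[XOO./..XX]-1
p4 O@[XOOX/...X]: (1,0)[XOOX/O..X]+0* (1,1)[XOOX/.O.X]+0 (1,2)[XOOX/..OX]+0
p5 X@[XOOX/O..X]: (1,1)[XOOX/OX.X]+0* (1,2)[XOOX/O.XX]+0
p6 O@[XOOX/OX.X]: (1,2)[XOOX/OXOX]+0*
p7 X@[XOOX/OXOX] terminal +0; root [..O./...X] d6

X's best at [..O./...X]: (0,0)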